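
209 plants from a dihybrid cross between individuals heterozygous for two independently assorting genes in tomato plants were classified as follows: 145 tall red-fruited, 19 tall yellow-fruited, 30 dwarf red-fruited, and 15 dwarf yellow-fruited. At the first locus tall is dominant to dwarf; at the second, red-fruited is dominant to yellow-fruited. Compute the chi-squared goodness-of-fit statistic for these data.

A dihybrid F₂ with independent assortment and complete dominance at both loci gives a 9:3:3:1 phenotypic ratio.
Total ratio parts = 16. Expected numbers out of 209:
  tall red-fruited: 209 × 9/16 = 117.5625
  tall yellow-fruited: 209 × 3/16 = 39.1875
  dwarf red-fruited: 209 × 3/16 = 39.1875
  dwarf yellow-fruited: 209 × 1/16 = 13.0625
χ² = Σ (O − E)² / E
  tall red-fruited: (145 − 117.5625)² / 117.5625 = 6.4035
  tall yellow-fruited: (19 − 39.1875)² / 39.1875 = 10.3996
  dwarf red-fruited: (30 − 39.1875)² / 39.1875 = 2.1540
  dwarf yellow-fruited: (15 − 13.0625)² / 13.0625 = 0.2874
χ² = 6.4035 + 10.3996 + 2.1540 + 0.2874 = 19.2445 ≈ 19.245

19.245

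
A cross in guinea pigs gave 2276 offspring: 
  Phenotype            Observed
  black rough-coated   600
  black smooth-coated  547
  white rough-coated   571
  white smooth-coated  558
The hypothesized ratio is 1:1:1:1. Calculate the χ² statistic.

Total ratio parts = 4. Expected numbers out of 2276:
  black rough-coated: 2276 × 1/4 = 569
  black smooth-coated: 2276 × 1/4 = 569
  white rough-coated: 2276 × 1/4 = 569
  white smooth-coated: 2276 × 1/4 = 569
χ² = Σ (O − E)² / E
  black rough-coated: (600 − 569)² / 569 = 1.6889
  black smooth-coated: (547 − 569)² / 569 = 0.8506
  white rough-coated: (571 − 569)² / 569 = 0.0070
  white smooth-coated: (558 − 569)² / 569 = 0.2127
χ² = 1.6889 + 0.8506 + 0.0070 + 0.2127 = 2.7592 ≈ 2.759

2.759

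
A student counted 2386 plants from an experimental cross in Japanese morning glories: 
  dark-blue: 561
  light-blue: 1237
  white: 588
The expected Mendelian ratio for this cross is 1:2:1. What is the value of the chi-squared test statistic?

Under the 1:2:1 hypothesis (Σ ratio = 4, N = 2386):
  dark-blue: 2386 × 1/4 = 596.5
  light-blue: 2386 × 2/4 = 1193
  white: 2386 × 1/4 = 596.5
χ² = Σ (O − E)² / E
  dark-blue: (561 − 596.5)² / 596.5 = 2.1127
  light-blue: (1237 − 1193)² / 1193 = 1.6228
  white: (588 − 596.5)² / 596.5 = 0.1211
χ² = 2.1127 + 1.6228 + 0.1211 = 3.8566 ≈ 3.857

3.857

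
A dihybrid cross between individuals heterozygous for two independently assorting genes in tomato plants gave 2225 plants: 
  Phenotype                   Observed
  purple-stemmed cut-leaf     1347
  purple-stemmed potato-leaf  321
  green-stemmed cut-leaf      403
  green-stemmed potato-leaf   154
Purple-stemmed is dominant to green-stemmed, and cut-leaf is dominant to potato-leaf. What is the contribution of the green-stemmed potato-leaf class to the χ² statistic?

1.605

A dihybrid F₂ with independent assortment and complete dominance at both loci gives a 9:3:3:1 phenotypic ratio.
Expected counts for N = 2225 under a 9:3:3:1 ratio (total parts = 16):
  purple-stemmed cut-leaf: 2225 × 9/16 = 1251.5625
  purple-stemmed potato-leaf: 2225 × 3/16 = 417.1875
  green-stemmed cut-leaf: 2225 × 3/16 = 417.1875
  green-stemmed potato-leaf: 2225 × 1/16 = 139.0625
Contribution of green-stemmed potato-leaf: (154 − 139.0625)² / 139.0625 = 1.6045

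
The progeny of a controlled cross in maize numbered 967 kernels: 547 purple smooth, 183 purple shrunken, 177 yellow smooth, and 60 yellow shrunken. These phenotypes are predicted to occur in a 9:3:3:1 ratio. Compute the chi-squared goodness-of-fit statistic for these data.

The 9:3:3:1 ratio has 16 parts, so with N = 967 the expected counts are:
  purple smooth: 967 × 9/16 = 543.9375
  purple shrunken: 967 × 3/16 = 181.3125
  yellow smooth: 967 × 3/16 = 181.3125
  yellow shrunken: 967 × 1/16 = 60.4375
χ² = Σ (O − E)² / E
  purple smooth: (547 − 543.9375)² / 543.9375 = 0.0172
  purple shrunken: (183 − 181.3125)² / 181.3125 = 0.0157
  yellow smooth: (177 − 181.3125)² / 181.3125 = 0.1026
  yellow shrunken: (60 − 60.4375)² / 60.4375 = 0.0032
χ² = 0.0172 + 0.0157 + 0.1026 + 0.0032 = 0.1387 ≈ 0.139

0.139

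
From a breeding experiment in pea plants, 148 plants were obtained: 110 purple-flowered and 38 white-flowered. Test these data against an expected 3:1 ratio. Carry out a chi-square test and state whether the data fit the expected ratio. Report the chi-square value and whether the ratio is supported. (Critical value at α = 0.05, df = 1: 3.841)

0.036; consistent

The 3:1 ratio has 4 parts, so with N = 148 the expected counts are:
  purple-flowered: 148 × 3/4 = 111
  white-flowered: 148 × 1/4 = 37
χ² = Σ (O − E)² / E
  purple-flowered: (110 − 111)² / 111 = 0.0090
  white-flowered: (38 − 37)² / 37 = 0.0270
χ² = 0.0090 + 0.0270 = 0.036
Degrees of freedom = 2 − 1 = 1; critical value at α = 0.05 is 3.841.
Since 0.036 < 3.841, we fail to reject the null hypothesis — the data are consistent with the 3:1 ratio.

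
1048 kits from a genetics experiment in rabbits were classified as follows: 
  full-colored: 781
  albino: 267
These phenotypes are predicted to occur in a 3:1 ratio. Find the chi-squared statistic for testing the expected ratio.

The 3:1 ratio has 4 parts, so with N = 1048 the expected counts are:
  full-colored: 1048 × 3/4 = 786
  albino: 1048 × 1/4 = 262
χ² = Σ (O − E)² / E
  full-colored: (781 − 786)² / 786 = 0.0318
  albino: (267 − 262)² / 262 = 0.0954
χ² = 0.0318 + 0.0954 = 0.1272 ≈ 0.127

0.127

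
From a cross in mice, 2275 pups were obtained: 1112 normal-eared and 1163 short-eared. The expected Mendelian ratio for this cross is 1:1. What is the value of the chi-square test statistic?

Under the 1:1 hypothesis (Σ ratio = 2, N = 2275):
  normal-eared: 2275 × 1/2 = 1137.5
  short-eared: 2275 × 1/2 = 1137.5
χ² = Σ (O − E)² / E
  normal-eared: (1112 − 1137.5)² / 1137.5 = 0.5716
  short-eared: (1163 − 1137.5)² / 1137.5 = 0.5716
χ² = 0.5716 + 0.5716 = 1.1432 ≈ 1.143

1.143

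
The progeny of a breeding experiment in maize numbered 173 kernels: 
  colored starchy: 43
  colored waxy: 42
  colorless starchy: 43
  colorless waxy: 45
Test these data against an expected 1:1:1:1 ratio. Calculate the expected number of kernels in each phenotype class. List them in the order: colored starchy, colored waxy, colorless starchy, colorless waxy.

43.25, 43.25, 43.25, 43.25

Under the 1:1:1:1 hypothesis (Σ ratio = 4, N = 173):
  colored starchy: 173 × 1/4 = 43.25
  colored waxy: 173 × 1/4 = 43.25
  colorless starchy: 173 × 1/4 = 43.25
  colorless waxy: 173 × 1/4 = 43.25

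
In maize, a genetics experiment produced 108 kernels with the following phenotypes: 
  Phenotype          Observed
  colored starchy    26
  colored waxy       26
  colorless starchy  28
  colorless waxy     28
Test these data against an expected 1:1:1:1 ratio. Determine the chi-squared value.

The 1:1:1:1 ratio has 4 parts, so with N = 108 the expected counts are:
  colored starchy: 108 × 1/4 = 27
  colored waxy: 108 × 1/4 = 27
  colorless starchy: 108 × 1/4 = 27
  colorless waxy: 108 × 1/4 = 27
χ² = Σ (O − E)² / E
  colored starchy: (26 − 27)² / 27 = 0.0370
  colored waxy: (26 − 27)² / 27 = 0.0370
  colorless starchy: (28 − 27)² / 27 = 0.0370
  colorless waxy: (28 − 27)² / 27 = 0.0370
χ² = 0.0370 + 0.0370 + 0.0370 + 0.0370 = 0.148

0.148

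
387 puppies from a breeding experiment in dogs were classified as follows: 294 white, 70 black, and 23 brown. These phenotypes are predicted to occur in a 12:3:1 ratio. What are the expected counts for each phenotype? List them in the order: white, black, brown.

Under the 12:3:1 hypothesis (Σ ratio = 16, N = 387):
  white: 387 × 12/16 = 290.25
  black: 387 × 3/16 = 72.5625
  brown: 387 × 1/16 = 24.1875

290.25, 72.5625, 24.1875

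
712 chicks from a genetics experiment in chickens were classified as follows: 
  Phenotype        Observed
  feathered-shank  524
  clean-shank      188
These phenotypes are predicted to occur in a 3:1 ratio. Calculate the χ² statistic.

Under the 3:1 hypothesis (Σ ratio = 4, N = 712):
  feathered-shank: 712 × 3/4 = 534
  clean-shank: 712 × 1/4 = 178
χ² = Σ (O − E)² / E
  feathered-shank: (524 − 534)² / 534 = 0.1873
  clean-shank: (188 − 178)² / 178 = 0.5618
χ² = 0.1873 + 0.5618 = 0.7491 ≈ 0.749

0.749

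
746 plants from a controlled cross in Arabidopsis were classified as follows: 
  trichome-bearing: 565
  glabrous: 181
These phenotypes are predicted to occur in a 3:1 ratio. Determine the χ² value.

Under the 3:1 hypothesis (Σ ratio = 4, N = 746):
  trichome-bearing: 746 × 3/4 = 559.5
  glabrous: 746 × 1/4 = 186.5
χ² = Σ (O − E)² / E
  trichome-bearing: (565 − 559.5)² / 559.5 = 0.0541
  glabrous: (181 − 186.5)² / 186.5 = 0.1622
χ² = 0.0541 + 0.1622 = 0.2163 ≈ 0.216

0.216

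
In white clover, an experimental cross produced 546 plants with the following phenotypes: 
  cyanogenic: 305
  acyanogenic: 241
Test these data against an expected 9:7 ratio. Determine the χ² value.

0.034

The 9:7 ratio has 16 parts, so with N = 546 the expected counts are:
  cyanogenic: 546 × 9/16 = 307.125
  acyanogenic: 546 × 7/16 = 238.875
χ² = Σ (O − E)² / E
  cyanogenic: (305 − 307.125)² / 307.125 = 0.0147
  acyanogenic: (241 − 238.875)² / 238.875 = 0.0189
χ² = 0.0147 + 0.0189 = 0.0336 ≈ 0.034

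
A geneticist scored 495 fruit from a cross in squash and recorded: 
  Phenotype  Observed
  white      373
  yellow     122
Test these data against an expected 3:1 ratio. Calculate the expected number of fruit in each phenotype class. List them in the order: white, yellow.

371.25, 123.75

The 3:1 ratio has 4 parts, so with N = 495 the expected counts are:
  white: 495 × 3/4 = 371.25
  yellow: 495 × 1/4 = 123.75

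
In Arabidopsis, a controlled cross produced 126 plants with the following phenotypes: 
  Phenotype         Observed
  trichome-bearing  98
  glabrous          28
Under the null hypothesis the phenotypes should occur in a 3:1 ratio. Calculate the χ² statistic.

Total ratio parts = 4. Expected numbers out of 126:
  trichome-bearing: 126 × 3/4 = 94.5
  glabrous: 126 × 1/4 = 31.5
χ² = Σ (O − E)² / E
  trichome-bearing: (98 − 94.5)² / 94.5 = 0.1296
  glabrous: (28 − 31.5)² / 31.5 = 0.3889
χ² = 0.1296 + 0.3889 = 0.5185 ≈ 0.519

0.519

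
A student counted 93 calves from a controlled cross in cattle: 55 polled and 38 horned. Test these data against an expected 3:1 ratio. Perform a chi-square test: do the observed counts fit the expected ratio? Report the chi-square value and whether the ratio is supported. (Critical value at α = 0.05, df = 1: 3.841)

Expected counts for N = 93 under a 3:1 ratio (total parts = 4):
  polled: 93 × 3/4 = 69.75
  horned: 93 × 1/4 = 23.25
χ² = Σ (O − E)² / E
  polled: (55 − 69.75)² / 69.75 = 3.1192
  horned: (38 − 23.25)² / 23.25 = 9.3575
χ² = 3.1192 + 9.3575 = 12.4767 ≈ 12.477
Degrees of freedom = 2 − 1 = 1; critical value at α = 0.05 is 3.841.
Since 12.477 > 3.841, we reject the null hypothesis — the data do not fit the 3:1 ratio.

12.477; not consistent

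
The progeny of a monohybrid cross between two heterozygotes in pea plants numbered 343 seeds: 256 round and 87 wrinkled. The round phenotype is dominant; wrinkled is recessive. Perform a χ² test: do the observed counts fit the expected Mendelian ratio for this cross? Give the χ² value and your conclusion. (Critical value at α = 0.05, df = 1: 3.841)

For a monohybrid cross between heterozygotes with complete dominance, the expected phenotypic ratio is 3:1.
Total ratio parts = 4. Expected numbers out of 343:
  round: 343 × 3/4 = 257.25
  wrinkled: 343 × 1/4 = 85.75
χ² = Σ (O − E)² / E
  round: (256 − 257.25)² / 257.25 = 0.0061
  wrinkled: (87 − 85.75)² / 85.75 = 0.0182
χ² = 0.0061 + 0.0182 = 0.0243 ≈ 0.024
Degrees of freedom = 2 − 1 = 1; critical value at α = 0.05 is 3.841.
Since 0.024 < 3.841, we fail to reject the null hypothesis — the data are consistent with the 3:1 ratio.

0.024; consistent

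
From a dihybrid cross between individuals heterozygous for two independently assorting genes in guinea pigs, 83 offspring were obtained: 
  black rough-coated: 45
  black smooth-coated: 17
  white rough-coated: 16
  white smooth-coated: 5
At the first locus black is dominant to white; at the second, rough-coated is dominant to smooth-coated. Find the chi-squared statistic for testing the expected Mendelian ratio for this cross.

0.213

A dihybrid F₂ with independent assortment and complete dominance at both loci gives a 9:3:3:1 phenotypic ratio.
Total ratio parts = 16. Expected numbers out of 83:
  black rough-coated: 83 × 9/16 = 46.6875
  black smooth-coated: 83 × 3/16 = 15.5625
  white rough-coated: 83 × 3/16 = 15.5625
  white smooth-coated: 83 × 1/16 = 5.1875
χ² = Σ (O − E)² / E
  black rough-coated: (45 − 46.6875)² / 46.6875 = 0.0610
  black smooth-coated: (17 − 15.5625)² / 15.5625 = 0.1328
  white rough-coated: (16 − 15.5625)² / 15.5625 = 0.0123
  white smooth-coated: (5 − 5.1875)² / 5.1875 = 0.0068
χ² = 0.0610 + 0.1328 + 0.0123 + 0.0068 = 0.2129 ≈ 0.213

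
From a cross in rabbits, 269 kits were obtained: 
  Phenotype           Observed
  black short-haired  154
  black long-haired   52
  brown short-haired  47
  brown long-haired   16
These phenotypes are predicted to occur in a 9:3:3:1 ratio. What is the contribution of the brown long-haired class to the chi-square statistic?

0.039

Under the 9:3:3:1 hypothesis (Σ ratio = 16, N = 269):
  black short-haired: 269 × 9/16 = 151.3125
  black long-haired: 269 × 3/16 = 50.4375
  brown short-haired: 269 × 3/16 = 50.4375
  brown long-haired: 269 × 1/16 = 16.8125
Contribution of brown long-haired: (16 − 16.8125)² / 16.8125 = 0.0393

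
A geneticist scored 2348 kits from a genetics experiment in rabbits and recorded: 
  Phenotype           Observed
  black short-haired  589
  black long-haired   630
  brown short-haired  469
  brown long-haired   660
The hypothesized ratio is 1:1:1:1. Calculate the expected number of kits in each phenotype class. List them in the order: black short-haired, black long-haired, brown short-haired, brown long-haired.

587, 587, 587, 587

Total ratio parts = 4. Expected numbers out of 2348:
  black short-haired: 2348 × 1/4 = 587
  black long-haired: 2348 × 1/4 = 587
  brown short-haired: 2348 × 1/4 = 587
  brown long-haired: 2348 × 1/4 = 587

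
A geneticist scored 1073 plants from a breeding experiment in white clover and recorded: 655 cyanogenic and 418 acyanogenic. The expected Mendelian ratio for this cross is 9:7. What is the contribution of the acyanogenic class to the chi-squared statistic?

Under the 9:7 hypothesis (Σ ratio = 16, N = 1073):
  cyanogenic: 1073 × 9/16 = 603.5625
  acyanogenic: 1073 × 7/16 = 469.4375
Contribution of acyanogenic: (418 − 469.4375)² / 469.4375 = 5.6361

5.636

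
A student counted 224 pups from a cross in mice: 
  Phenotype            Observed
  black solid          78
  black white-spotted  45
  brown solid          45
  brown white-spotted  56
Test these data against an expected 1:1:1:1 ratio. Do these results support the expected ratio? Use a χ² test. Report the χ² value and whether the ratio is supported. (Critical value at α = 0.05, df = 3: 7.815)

The 1:1:1:1 ratio has 4 parts, so with N = 224 the expected counts are:
  black solid: 224 × 1/4 = 56
  black white-spotted: 224 × 1/4 = 56
  brown solid: 224 × 1/4 = 56
  brown white-spotted: 224 × 1/4 = 56
χ² = Σ (O − E)² / E
  black solid: (78 − 56)² / 56 = 8.6429
  black white-spotted: (45 − 56)² / 56 = 2.1607
  brown solid: (45 − 56)² / 56 = 2.1607
  brown white-spotted: (56 − 56)² / 56 = 0.0000
χ² = 8.6429 + 2.1607 + 2.1607 + 0.0000 = 12.9643 ≈ 12.964
Degrees of freedom = 4 − 1 = 3; critical value at α = 0.05 is 7.815.
Since 12.964 > 7.815, we reject the null hypothesis — the data do not fit the 1:1:1:1 ratio.

12.964; not consistent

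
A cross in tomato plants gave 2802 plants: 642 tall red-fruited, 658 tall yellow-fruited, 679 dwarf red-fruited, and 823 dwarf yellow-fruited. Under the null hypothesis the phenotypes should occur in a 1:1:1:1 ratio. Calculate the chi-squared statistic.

29.546

The 1:1:1:1 ratio has 4 parts, so with N = 2802 the expected counts are:
  tall red-fruited: 2802 × 1/4 = 700.5
  tall yellow-fruited: 2802 × 1/4 = 700.5
  dwarf red-fruited: 2802 × 1/4 = 700.5
  dwarf yellow-fruited: 2802 × 1/4 = 700.5
χ² = Σ (O − E)² / E
  tall red-fruited: (642 − 700.5)² / 700.5 = 4.8854
  tall yellow-fruited: (658 − 700.5)² / 700.5 = 2.5785
  dwarf red-fruited: (679 − 700.5)² / 700.5 = 0.6599
  dwarf yellow-fruited: (823 − 700.5)² / 700.5 = 21.4222
χ² = 4.8854 + 2.5785 + 0.6599 + 21.4222 = 29.546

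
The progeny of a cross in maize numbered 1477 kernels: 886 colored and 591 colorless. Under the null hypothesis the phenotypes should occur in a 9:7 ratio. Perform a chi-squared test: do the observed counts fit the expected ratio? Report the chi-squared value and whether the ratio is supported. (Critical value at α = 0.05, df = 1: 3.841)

8.379; not consistent

Expected counts for N = 1477 under a 9:7 ratio (total parts = 16):
  colored: 1477 × 9/16 = 830.8125
  colorless: 1477 × 7/16 = 646.1875
χ² = Σ (O − E)² / E
  colored: (886 − 830.8125)² / 830.8125 = 3.6659
  colorless: (591 − 646.1875)² / 646.1875 = 4.7133
χ² = 3.6659 + 4.7133 = 8.3792 ≈ 8.379
Degrees of freedom = 2 − 1 = 1; critical value at α = 0.05 is 3.841.
Since 8.379 > 3.841, we reject the null hypothesis — the data do not fit the 9:7 ratio.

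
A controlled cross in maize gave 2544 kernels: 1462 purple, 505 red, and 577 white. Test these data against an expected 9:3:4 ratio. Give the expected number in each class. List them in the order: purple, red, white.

Total ratio parts = 16. Expected numbers out of 2544:
  purple: 2544 × 9/16 = 1431
  red: 2544 × 3/16 = 477
  white: 2544 × 4/16 = 636

1431, 477, 636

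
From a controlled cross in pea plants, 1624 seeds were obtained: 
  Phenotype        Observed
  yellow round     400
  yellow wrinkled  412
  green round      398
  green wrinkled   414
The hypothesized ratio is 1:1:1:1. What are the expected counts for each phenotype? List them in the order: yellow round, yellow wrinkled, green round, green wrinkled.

Expected counts for N = 1624 under a 1:1:1:1 ratio (total parts = 4):
  yellow round: 1624 × 1/4 = 406
  yellow wrinkled: 1624 × 1/4 = 406
  green round: 1624 × 1/4 = 406
  green wrinkled: 1624 × 1/4 = 406

406, 406, 406, 406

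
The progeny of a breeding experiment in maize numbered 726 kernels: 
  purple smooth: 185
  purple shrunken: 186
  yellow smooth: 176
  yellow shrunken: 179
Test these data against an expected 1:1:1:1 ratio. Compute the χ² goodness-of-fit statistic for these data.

0.380

The 1:1:1:1 ratio has 4 parts, so with N = 726 the expected counts are:
  purple smooth: 726 × 1/4 = 181.5
  purple shrunken: 726 × 1/4 = 181.5
  yellow smooth: 726 × 1/4 = 181.5
  yellow shrunken: 726 × 1/4 = 181.5
χ² = Σ (O − E)² / E
  purple smooth: (185 − 181.5)² / 181.5 = 0.0675
  purple shrunken: (186 − 181.5)² / 181.5 = 0.1116
  yellow smooth: (176 − 181.5)² / 181.5 = 0.1667
  yellow shrunken: (179 − 181.5)² / 181.5 = 0.0344
χ² = 0.0675 + 0.1116 + 0.1667 + 0.0344 = 0.3802 ≈ 0.380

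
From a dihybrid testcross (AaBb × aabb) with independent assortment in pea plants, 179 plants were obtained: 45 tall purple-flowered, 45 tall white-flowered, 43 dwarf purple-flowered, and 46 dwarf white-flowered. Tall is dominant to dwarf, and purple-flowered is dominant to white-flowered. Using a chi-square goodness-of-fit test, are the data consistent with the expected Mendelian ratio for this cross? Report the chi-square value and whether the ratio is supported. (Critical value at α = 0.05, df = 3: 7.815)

A dihybrid testcross with independent assortment gives a 1:1:1:1 ratio.
Total ratio parts = 4. Expected numbers out of 179:
  tall purple-flowered: 179 × 1/4 = 44.75
  tall white-flowered: 179 × 1/4 = 44.75
  dwarf purple-flowered: 179 × 1/4 = 44.75
  dwarf white-flowered: 179 × 1/4 = 44.75
χ² = Σ (O − E)² / E
  tall purple-flowered: (45 − 44.75)² / 44.75 = 0.0014
  tall white-flowered: (45 − 44.75)² / 44.75 = 0.0014
  dwarf purple-flowered: (43 − 44.75)² / 44.75 = 0.0684
  dwarf white-flowered: (46 − 44.75)² / 44.75 = 0.0349
χ² = 0.0014 + 0.0014 + 0.0684 + 0.0349 = 0.1061 ≈ 0.106
Degrees of freedom = 4 − 1 = 3; critical value at α = 0.05 is 7.815.
Since 0.106 < 7.815, we fail to reject the null hypothesis — the data are consistent with the 1:1:1:1 ratio.

0.106; consistent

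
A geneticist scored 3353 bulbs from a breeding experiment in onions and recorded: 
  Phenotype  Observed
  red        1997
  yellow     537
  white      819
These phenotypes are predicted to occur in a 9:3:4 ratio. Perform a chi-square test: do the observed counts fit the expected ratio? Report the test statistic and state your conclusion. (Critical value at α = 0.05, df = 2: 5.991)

20.339; not consistent

Expected counts for N = 3353 under a 9:3:4 ratio (total parts = 16):
  red: 3353 × 9/16 = 1886.0625
  yellow: 3353 × 3/16 = 628.6875
  white: 3353 × 4/16 = 838.25
χ² = Σ (O − E)² / E
  red: (1997 − 1886.0625)² / 1886.0625 = 6.5253
  yellow: (537 − 628.6875)² / 628.6875 = 13.3717
  white: (819 − 838.25)² / 838.25 = 0.4421
χ² = 6.5253 + 13.3717 + 0.4421 = 20.3391 ≈ 20.339
Degrees of freedom = 3 − 1 = 2; critical value at α = 0.05 is 5.991.
Since 20.339 > 5.991, we reject the null hypothesis — the data do not fit the 9:3:4 ratio.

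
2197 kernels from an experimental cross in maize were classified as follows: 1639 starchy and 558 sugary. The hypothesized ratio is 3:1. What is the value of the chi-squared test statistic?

0.186

Total ratio parts = 4. Expected numbers out of 2197:
  starchy: 2197 × 3/4 = 1647.75
  sugary: 2197 × 1/4 = 549.25
χ² = Σ (O − E)² / E
  starchy: (1639 − 1647.75)² / 1647.75 = 0.0465
  sugary: (558 − 549.25)² / 549.25 = 0.1394
χ² = 0.0465 + 0.1394 = 0.1859 ≈ 0.186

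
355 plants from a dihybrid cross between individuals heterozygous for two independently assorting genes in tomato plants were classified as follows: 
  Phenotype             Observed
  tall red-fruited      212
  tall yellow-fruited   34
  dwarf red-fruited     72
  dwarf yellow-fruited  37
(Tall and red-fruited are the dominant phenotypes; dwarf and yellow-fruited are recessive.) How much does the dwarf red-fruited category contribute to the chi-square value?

A dihybrid F₂ with independent assortment and complete dominance at both loci gives a 9:3:3:1 phenotypic ratio.
Total ratio parts = 16. Expected numbers out of 355:
  tall red-fruited: 355 × 9/16 = 199.6875
  tall yellow-fruited: 355 × 3/16 = 66.5625
  dwarf red-fruited: 355 × 3/16 = 66.5625
  dwarf yellow-fruited: 355 × 1/16 = 22.1875
Contribution of dwarf red-fruited: (72 − 66.5625)² / 66.5625 = 0.4442

0.444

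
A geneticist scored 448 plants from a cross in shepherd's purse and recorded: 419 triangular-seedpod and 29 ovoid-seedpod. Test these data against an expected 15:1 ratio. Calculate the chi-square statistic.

Under the 15:1 hypothesis (Σ ratio = 16, N = 448):
  triangular-seedpod: 448 × 15/16 = 420
  ovoid-seedpod: 448 × 1/16 = 28
χ² = Σ (O − E)² / E
  triangular-seedpod: (419 − 420)² / 420 = 0.0024
  ovoid-seedpod: (29 − 28)² / 28 = 0.0357
χ² = 0.0024 + 0.0357 = 0.0381 ≈ 0.038

0.038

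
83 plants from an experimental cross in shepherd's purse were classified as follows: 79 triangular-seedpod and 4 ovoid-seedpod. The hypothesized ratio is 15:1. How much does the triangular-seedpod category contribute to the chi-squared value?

0.018

Under the 15:1 hypothesis (Σ ratio = 16, N = 83):
  triangular-seedpod: 83 × 15/16 = 77.8125
  ovoid-seedpod: 83 × 1/16 = 5.1875
Contribution of triangular-seedpod: (79 − 77.8125)² / 77.8125 = 0.0181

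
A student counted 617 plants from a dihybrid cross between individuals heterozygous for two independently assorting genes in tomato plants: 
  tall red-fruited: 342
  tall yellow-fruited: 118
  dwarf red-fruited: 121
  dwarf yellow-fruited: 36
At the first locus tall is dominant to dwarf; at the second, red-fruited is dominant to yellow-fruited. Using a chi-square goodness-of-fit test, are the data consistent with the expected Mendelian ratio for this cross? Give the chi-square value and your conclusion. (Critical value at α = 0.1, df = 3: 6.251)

0.534; consistent

A dihybrid F₂ with independent assortment and complete dominance at both loci gives a 9:3:3:1 phenotypic ratio.
Expected counts for N = 617 under a 9:3:3:1 ratio (total parts = 16):
  tall red-fruited: 617 × 9/16 = 347.0625
  tall yellow-fruited: 617 × 3/16 = 115.6875
  dwarf red-fruited: 617 × 3/16 = 115.6875
  dwarf yellow-fruited: 617 × 1/16 = 38.5625
χ² = Σ (O − E)² / E
  tall red-fruited: (342 − 347.0625)² / 347.0625 = 0.0738
  tall yellow-fruited: (118 − 115.6875)² / 115.6875 = 0.0462
  dwarf red-fruited: (121 − 115.6875)² / 115.6875 = 0.2440
  dwarf yellow-fruited: (36 − 38.5625)² / 38.5625 = 0.1703
χ² = 0.0738 + 0.0462 + 0.2440 + 0.1703 = 0.5343 ≈ 0.534
Degrees of freedom = 4 − 1 = 3; critical value at α = 0.1 is 6.251.
Since 0.534 < 6.251, we fail to reject the null hypothesis — the data are consistent with the 9:3:3:1 ratio.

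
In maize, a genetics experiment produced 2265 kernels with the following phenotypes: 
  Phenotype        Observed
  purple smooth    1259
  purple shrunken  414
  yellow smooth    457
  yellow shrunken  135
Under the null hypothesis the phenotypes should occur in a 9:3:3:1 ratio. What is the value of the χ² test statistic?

The 9:3:3:1 ratio has 16 parts, so with N = 2265 the expected counts are:
  purple smooth: 2265 × 9/16 = 1274.0625
  purple shrunken: 2265 × 3/16 = 424.6875
  yellow smooth: 2265 × 3/16 = 424.6875
  yellow shrunken: 2265 × 1/16 = 141.5625
χ² = Σ (O − E)² / E
  purple smooth: (1259 − 1274.0625)² / 1274.0625 = 0.1781
  purple shrunken: (414 − 424.6875)² / 424.6875 = 0.2690
  yellow smooth: (457 − 424.6875)² / 424.6875 = 2.4585
  yellow shrunken: (135 − 141.5625)² / 141.5625 = 0.3042
χ² = 0.1781 + 0.2690 + 2.4585 + 0.3042 = 3.2098 ≈ 3.210

3.210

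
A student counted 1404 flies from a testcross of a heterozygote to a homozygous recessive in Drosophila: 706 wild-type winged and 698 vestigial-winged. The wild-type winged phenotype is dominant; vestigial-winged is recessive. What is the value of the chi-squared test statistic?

A testcross of a heterozygote (Aa × aa) gives a 1:1 phenotypic ratio.
Total ratio parts = 2. Expected numbers out of 1404:
  wild-type winged: 1404 × 1/2 = 702
  vestigial-winged: 1404 × 1/2 = 702
χ² = Σ (O − E)² / E
  wild-type winged: (706 − 702)² / 702 = 0.0228
  vestigial-winged: (698 − 702)² / 702 = 0.0228
χ² = 0.0228 + 0.0228 = 0.0456 ≈ 0.046

0.046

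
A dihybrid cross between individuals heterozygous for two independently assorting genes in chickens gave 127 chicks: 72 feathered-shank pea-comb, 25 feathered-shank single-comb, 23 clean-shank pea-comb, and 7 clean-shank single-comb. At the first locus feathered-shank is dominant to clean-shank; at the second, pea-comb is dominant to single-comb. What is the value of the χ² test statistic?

A dihybrid F₂ with independent assortment and complete dominance at both loci gives a 9:3:3:1 phenotypic ratio.
Total ratio parts = 16. Expected numbers out of 127:
  feathered-shank pea-comb: 127 × 9/16 = 71.4375
  feathered-shank single-comb: 127 × 3/16 = 23.8125
  clean-shank pea-comb: 127 × 3/16 = 23.8125
  clean-shank single-comb: 127 × 1/16 = 7.9375
χ² = Σ (O − E)² / E
  feathered-shank pea-comb: (72 − 71.4375)² / 71.4375 = 0.0044
  feathered-shank single-comb: (25 − 23.8125)² / 23.8125 = 0.0592
  clean-shank pea-comb: (23 − 23.8125)² / 23.8125 = 0.0277
  clean-shank single-comb: (7 − 7.9375)² / 7.9375 = 0.1107
χ² = 0.0044 + 0.0592 + 0.0277 + 0.1107 = 0.202

0.202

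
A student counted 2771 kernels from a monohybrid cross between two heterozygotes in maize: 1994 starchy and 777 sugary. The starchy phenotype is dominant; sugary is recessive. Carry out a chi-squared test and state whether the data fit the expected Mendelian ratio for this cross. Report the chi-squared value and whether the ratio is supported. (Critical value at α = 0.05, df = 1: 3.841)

13.662; not consistent

For a monohybrid cross between heterozygotes with complete dominance, the expected phenotypic ratio is 3:1.
Expected counts for N = 2771 under a 3:1 ratio (total parts = 4):
  starchy: 2771 × 3/4 = 2078.25
  sugary: 2771 × 1/4 = 692.75
χ² = Σ (O − E)² / E
  starchy: (1994 − 2078.25)² / 2078.25 = 3.4154
  sugary: (777 − 692.75)² / 692.75 = 10.2462
χ² = 3.4154 + 10.2462 = 13.6616 ≈ 13.662
Degrees of freedom = 2 − 1 = 1; critical value at α = 0.05 is 3.841.
Since 13.662 > 3.841, we reject the null hypothesis — the data do not fit the 3:1 ratio.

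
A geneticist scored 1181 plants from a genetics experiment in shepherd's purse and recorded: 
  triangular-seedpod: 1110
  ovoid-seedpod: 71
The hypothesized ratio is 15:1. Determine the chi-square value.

Expected counts for N = 1181 under a 15:1 ratio (total parts = 16):
  triangular-seedpod: 1181 × 15/16 = 1107.1875
  ovoid-seedpod: 1181 × 1/16 = 73.8125
χ² = Σ (O − E)² / E
  triangular-seedpod: (1110 − 1107.1875)² / 1107.1875 = 0.0071
  ovoid-seedpod: (71 − 73.8125)² / 73.8125 = 0.1072
χ² = 0.0071 + 0.1072 = 0.1143 ≈ 0.114

0.114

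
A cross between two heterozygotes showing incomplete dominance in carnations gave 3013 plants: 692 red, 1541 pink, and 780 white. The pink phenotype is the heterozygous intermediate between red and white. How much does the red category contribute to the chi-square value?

With incomplete dominance, a heterozygote × heterozygote cross gives a 1:2:1 phenotypic ratio.
Under the 1:2:1 hypothesis (Σ ratio = 4, N = 3013):
  red: 3013 × 1/4 = 753.25
  pink: 3013 × 2/4 = 1506.5
  white: 3013 × 1/4 = 753.25
Contribution of red: (692 − 753.25)² / 753.25 = 4.9805

4.981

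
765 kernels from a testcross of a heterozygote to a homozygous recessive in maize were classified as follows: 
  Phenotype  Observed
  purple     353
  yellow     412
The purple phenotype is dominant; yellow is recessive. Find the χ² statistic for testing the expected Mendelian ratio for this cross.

A testcross of a heterozygote (Aa × aa) gives a 1:1 phenotypic ratio.
Expected counts for N = 765 under a 1:1 ratio (total parts = 2):
  purple: 765 × 1/2 = 382.5
  yellow: 765 × 1/2 = 382.5
χ² = Σ (O − E)² / E
  purple: (353 − 382.5)² / 382.5 = 2.2752
  yellow: (412 − 382.5)² / 382.5 = 2.2752
χ² = 2.2752 + 2.2752 = 4.5504 ≈ 4.550

4.550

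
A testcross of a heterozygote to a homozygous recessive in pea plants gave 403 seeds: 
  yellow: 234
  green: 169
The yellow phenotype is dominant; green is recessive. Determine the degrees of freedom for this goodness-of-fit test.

A testcross of a heterozygote (Aa × aa) gives a 1:1 phenotypic ratio.
A goodness-of-fit test with 2 phenotype classes has df = 2 − 1 = 1.

1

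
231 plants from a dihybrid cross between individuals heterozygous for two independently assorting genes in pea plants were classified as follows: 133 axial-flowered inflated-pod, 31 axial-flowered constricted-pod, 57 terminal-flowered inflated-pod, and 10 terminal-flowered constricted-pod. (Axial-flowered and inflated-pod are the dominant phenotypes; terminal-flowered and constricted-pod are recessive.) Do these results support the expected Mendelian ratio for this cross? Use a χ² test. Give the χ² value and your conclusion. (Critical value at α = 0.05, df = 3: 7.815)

9.262; not consistent

A dihybrid F₂ with independent assortment and complete dominance at both loci gives a 9:3:3:1 phenotypic ratio.
Under the 9:3:3:1 hypothesis (Σ ratio = 16, N = 231):
  axial-flowered inflated-pod: 231 × 9/16 = 129.9375
  axial-flowered constricted-pod: 231 × 3/16 = 43.3125
  terminal-flowered inflated-pod: 231 × 3/16 = 43.3125
  terminal-flowered constricted-pod: 231 × 1/16 = 14.4375
χ² = Σ (O − E)² / E
  axial-flowered inflated-pod: (133 − 129.9375)² / 129.9375 = 0.0722
  axial-flowered constricted-pod: (31 − 43.3125)² / 43.3125 = 3.5001
  terminal-flowered inflated-pod: (57 − 43.3125)² / 43.3125 = 4.3255
  terminal-flowered constricted-pod: (10 − 14.4375)² / 14.4375 = 1.3639
χ² = 0.0722 + 3.5001 + 4.3255 + 1.3639 = 9.2617 ≈ 9.262
Degrees of freedom = 4 − 1 = 3; critical value at α = 0.05 is 7.815.
Since 9.262 > 7.815, we reject the null hypothesis — the data do not fit the 9:3:3:1 ratio.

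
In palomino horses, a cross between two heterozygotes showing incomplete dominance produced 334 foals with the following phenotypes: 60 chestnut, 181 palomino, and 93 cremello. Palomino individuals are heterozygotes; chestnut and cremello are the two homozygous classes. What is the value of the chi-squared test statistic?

8.868

With incomplete dominance, a heterozygote × heterozygote cross gives a 1:2:1 phenotypic ratio.
Expected counts for N = 334 under a 1:2:1 ratio (total parts = 4):
  chestnut: 334 × 1/4 = 83.5
  palomino: 334 × 2/4 = 167
  cremello: 334 × 1/4 = 83.5
χ² = Σ (O − E)² / E
  chestnut: (60 − 83.5)² / 83.5 = 6.6138
  palomino: (181 − 167)² / 167 = 1.1737
  cremello: (93 − 83.5)² / 83.5 = 1.0808
χ² = 6.6138 + 1.1737 + 1.0808 = 8.8683 ≈ 8.868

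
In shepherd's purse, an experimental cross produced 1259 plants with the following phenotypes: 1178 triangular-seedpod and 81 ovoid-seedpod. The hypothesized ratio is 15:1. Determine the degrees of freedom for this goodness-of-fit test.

1

A goodness-of-fit test with 2 phenotype classes has df = 2 − 1 = 1.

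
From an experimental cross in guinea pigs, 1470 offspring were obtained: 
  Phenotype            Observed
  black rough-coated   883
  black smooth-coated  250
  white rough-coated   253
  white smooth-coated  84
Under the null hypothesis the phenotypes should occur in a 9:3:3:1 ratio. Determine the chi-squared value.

Expected counts for N = 1470 under a 9:3:3:1 ratio (total parts = 16):
  black rough-coated: 1470 × 9/16 = 826.875
  black smooth-coated: 1470 × 3/16 = 275.625
  white rough-coated: 1470 × 3/16 = 275.625
  white smooth-coated: 1470 × 1/16 = 91.875
χ² = Σ (O − E)² / E
  black rough-coated: (883 − 826.875)² / 826.875 = 3.8095
  black smooth-coated: (250 − 275.625)² / 275.625 = 2.3824
  white rough-coated: (253 − 275.625)² / 275.625 = 1.8572
  white smooth-coated: (84 − 91.875)² / 91.875 = 0.6750
χ² = 3.8095 + 2.3824 + 1.8572 + 0.6750 = 8.7241 ≈ 8.724

8.724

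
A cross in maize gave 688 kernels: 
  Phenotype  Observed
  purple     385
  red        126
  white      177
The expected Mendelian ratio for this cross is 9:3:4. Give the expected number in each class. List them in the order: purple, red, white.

Expected counts for N = 688 under a 9:3:4 ratio (total parts = 16):
  purple: 688 × 9/16 = 387
  red: 688 × 3/16 = 129
  white: 688 × 4/16 = 172

387, 129, 172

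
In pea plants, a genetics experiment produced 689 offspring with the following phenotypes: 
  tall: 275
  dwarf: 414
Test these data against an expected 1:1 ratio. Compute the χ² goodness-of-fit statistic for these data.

Under the 1:1 hypothesis (Σ ratio = 2, N = 689):
  tall: 689 × 1/2 = 344.5
  dwarf: 689 × 1/2 = 344.5
χ² = Σ (O − E)² / E
  tall: (275 − 344.5)² / 344.5 = 14.0210
  dwarf: (414 − 344.5)² / 344.5 = 14.0210
χ² = 14.0210 + 14.0210 = 28.042

28.042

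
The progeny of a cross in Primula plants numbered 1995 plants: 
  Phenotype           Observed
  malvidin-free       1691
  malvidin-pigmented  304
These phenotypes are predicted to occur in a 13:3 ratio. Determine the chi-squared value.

16.151

Expected counts for N = 1995 under a 13:3 ratio (total parts = 16):
  malvidin-free: 1995 × 13/16 = 1620.9375
  malvidin-pigmented: 1995 × 3/16 = 374.0625
χ² = Σ (O − E)² / E
  malvidin-free: (1691 − 1620.9375)² / 1620.9375 = 3.0283
  malvidin-pigmented: (304 − 374.0625)² / 374.0625 = 13.1228
χ² = 3.0283 + 13.1228 = 16.1511 ≈ 16.151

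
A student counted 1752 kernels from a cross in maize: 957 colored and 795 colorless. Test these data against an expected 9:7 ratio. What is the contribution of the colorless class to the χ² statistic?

Total ratio parts = 16. Expected numbers out of 1752:
  colored: 1752 × 9/16 = 985.5
  colorless: 1752 × 7/16 = 766.5
Contribution of colorless: (795 − 766.5)² / 766.5 = 1.0597

1.060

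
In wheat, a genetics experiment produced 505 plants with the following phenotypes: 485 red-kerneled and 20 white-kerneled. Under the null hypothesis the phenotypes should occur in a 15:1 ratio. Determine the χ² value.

Total ratio parts = 16. Expected numbers out of 505:
  red-kerneled: 505 × 15/16 = 473.4375
  white-kerneled: 505 × 1/16 = 31.5625
χ² = Σ (O − E)² / E
  red-kerneled: (485 − 473.4375)² / 473.4375 = 0.2824
  white-kerneled: (20 − 31.5625)² / 31.5625 = 4.2358
χ² = 0.2824 + 4.2358 = 4.5182 ≈ 4.518

4.518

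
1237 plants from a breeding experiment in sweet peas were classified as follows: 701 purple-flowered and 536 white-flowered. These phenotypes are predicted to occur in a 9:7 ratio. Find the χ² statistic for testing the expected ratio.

Total ratio parts = 16. Expected numbers out of 1237:
  purple-flowered: 1237 × 9/16 = 695.8125
  white-flowered: 1237 × 7/16 = 541.1875
χ² = Σ (O − E)² / E
  purple-flowered: (701 − 695.8125)² / 695.8125 = 0.0387
  white-flowered: (536 − 541.1875)² / 541.1875 = 0.0497
χ² = 0.0387 + 0.0497 = 0.0884 ≈ 0.088

0.088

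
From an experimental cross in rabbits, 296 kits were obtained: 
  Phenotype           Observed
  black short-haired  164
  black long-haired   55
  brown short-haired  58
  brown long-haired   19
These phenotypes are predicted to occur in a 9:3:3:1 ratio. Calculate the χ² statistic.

Expected counts for N = 296 under a 9:3:3:1 ratio (total parts = 16):
  black short-haired: 296 × 9/16 = 166.5
  black long-haired: 296 × 3/16 = 55.5
  brown short-haired: 296 × 3/16 = 55.5
  brown long-haired: 296 × 1/16 = 18.5
χ² = Σ (O − E)² / E
  black short-haired: (164 − 166.5)² / 166.5 = 0.0375
  black long-haired: (55 − 55.5)² / 55.5 = 0.0045
  brown short-haired: (58 − 55.5)² / 55.5 = 0.1126
  brown long-haired: (19 − 18.5)² / 18.5 = 0.0135
χ² = 0.0375 + 0.0045 + 0.1126 + 0.0135 = 0.1681 ≈ 0.168

0.168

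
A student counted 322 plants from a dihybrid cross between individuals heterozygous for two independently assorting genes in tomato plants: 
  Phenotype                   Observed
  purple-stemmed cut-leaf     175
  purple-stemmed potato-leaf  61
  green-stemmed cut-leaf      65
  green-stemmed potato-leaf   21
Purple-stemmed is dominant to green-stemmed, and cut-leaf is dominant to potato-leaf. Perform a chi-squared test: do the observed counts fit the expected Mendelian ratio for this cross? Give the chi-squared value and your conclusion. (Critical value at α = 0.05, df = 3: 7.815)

A dihybrid F₂ with independent assortment and complete dominance at both loci gives a 9:3:3:1 phenotypic ratio.
Under the 9:3:3:1 hypothesis (Σ ratio = 16, N = 322):
  purple-stemmed cut-leaf: 322 × 9/16 = 181.125
  purple-stemmed potato-leaf: 322 × 3/16 = 60.375
  green-stemmed cut-leaf: 322 × 3/16 = 60.375
  green-stemmed potato-leaf: 322 × 1/16 = 20.125
χ² = Σ (O − E)² / E
  purple-stemmed cut-leaf: (175 − 181.125)² / 181.125 = 0.2071
  purple-stemmed potato-leaf: (61 − 60.375)² / 60.375 = 0.0065
  green-stemmed cut-leaf: (65 − 60.375)² / 60.375 = 0.3543
  green-stemmed potato-leaf: (21 − 20.125)² / 20.125 = 0.0380
χ² = 0.2071 + 0.0065 + 0.3543 + 0.0380 = 0.6059 ≈ 0.606
Degrees of freedom = 4 − 1 = 3; critical value at α = 0.05 is 7.815.
Since 0.606 < 7.815, we fail to reject the null hypothesis — the data are consistent with the 9:3:3:1 ratio.

0.606; consistent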